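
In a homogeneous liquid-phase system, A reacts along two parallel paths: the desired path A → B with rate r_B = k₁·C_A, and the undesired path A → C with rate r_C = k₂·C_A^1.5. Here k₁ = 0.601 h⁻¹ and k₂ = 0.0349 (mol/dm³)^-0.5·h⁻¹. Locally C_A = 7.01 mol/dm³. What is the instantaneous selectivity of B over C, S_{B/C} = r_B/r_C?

6.50

S_{B/C} = r_B/r_C = (k₁·C_A)/(k₂·C_A^1.5) = (k₁/k₂)·C_A^-0.5.
= (0.601×7.010) / (0.0349×7.010^1.5) = 4.213/0.6477 = 6.50.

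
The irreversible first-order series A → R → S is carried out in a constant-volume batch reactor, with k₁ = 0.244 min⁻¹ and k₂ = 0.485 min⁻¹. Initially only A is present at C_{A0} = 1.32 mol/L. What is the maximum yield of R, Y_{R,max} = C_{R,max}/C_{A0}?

At the optimum, C_{R,max}/C_{A0} = (k₁/k₂)^[k₂/(k₂−k₁)].
= (0.244/0.485)^(0.485/(0.485−0.244)) = (0.5031)^(2.012) = 0.2509.

0.251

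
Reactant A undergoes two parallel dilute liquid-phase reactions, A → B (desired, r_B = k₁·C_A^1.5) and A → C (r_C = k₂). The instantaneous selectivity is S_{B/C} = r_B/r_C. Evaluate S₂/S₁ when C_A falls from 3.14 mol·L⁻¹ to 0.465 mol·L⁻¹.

0.0570

S_{B/C} = (k₁/k₂)·C_A^1.5, so S₂/S₁ = (C_{A,2}/C_{A,1})^1.5.
= (0.465/3.14)^1.5 = (0.1481)^1.5 = 0.0570.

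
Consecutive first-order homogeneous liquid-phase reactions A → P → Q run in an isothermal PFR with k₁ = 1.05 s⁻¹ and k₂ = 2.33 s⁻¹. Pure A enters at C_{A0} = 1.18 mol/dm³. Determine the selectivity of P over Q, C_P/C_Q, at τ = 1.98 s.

The intermediate concentration in a first-order A→B→C sequence is C_P = k₁C_{A0}(e^(−k₁τ) − e^(−k₂τ))/(k₂−k₁).
e^(−k₁τ) = e^(−1.05×1.98) = e^(−2.079) = 0.1251; e^(−k₂τ) = e^(−4.613) = 0.009918.
C_P = 1.05×1.18/(2.33−1.05) × (0.1251−0.009918) = 0.9680×0.1151 = 0.1114 mol/dm³.
C_A = C_{A0}e^(−k₁τ) = 0.1476 mol/dm³, so C_Q = C_{A0}−C_A−C_P = 0.9210 mol/dm³; C_P/C_Q = 0.121.

0.121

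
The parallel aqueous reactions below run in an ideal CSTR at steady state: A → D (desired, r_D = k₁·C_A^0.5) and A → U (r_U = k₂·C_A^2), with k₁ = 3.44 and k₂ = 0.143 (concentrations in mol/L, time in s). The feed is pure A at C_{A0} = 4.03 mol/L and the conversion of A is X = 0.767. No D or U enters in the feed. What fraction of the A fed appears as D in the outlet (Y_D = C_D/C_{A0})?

0.739

Exit C_A = C_{A0}(1−X) = 4.03×0.233 = 0.9390 mol/L.
In a CSTR the entire volume is at exit conditions, so r_D = 3.44×0.9390^0.5 = 3.333 and r_U = 0.143×0.9390^2 = 0.1261.
Fraction of consumed A going to D: r_D/(r_D+r_U) = 0.9636.
C_D = 0.9636·C_{A0}·X = 0.9636×4.03×0.767 = 2.98 mol/L; Y_D = C_D/C_{A0} = 0.739.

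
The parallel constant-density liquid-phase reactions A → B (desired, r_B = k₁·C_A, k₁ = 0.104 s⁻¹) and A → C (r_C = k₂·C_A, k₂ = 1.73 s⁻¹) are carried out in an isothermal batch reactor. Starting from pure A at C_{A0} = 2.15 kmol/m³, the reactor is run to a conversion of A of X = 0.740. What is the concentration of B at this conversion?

0.0902 kmol/m³

C_A = C_{A0}(1−X) = 0.5590 kmol/m³.
Both paths are first order in A, so the instantaneous fraction to B is constant: dC_B/d(−C_A) = k₁/(k₁+k₂) = 0.05671.
C_B = 0.05671·(C_{A0}−C_A) = 0.05671×1.591 = 0.0902 kmol/m³.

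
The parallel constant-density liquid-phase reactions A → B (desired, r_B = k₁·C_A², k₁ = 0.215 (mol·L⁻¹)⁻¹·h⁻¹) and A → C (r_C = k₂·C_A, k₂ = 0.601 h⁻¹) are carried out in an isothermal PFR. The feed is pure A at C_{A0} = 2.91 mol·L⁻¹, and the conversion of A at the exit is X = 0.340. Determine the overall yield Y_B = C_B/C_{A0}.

0.157

C_A = C_{A0}(1−X) = 1.921 mol·L⁻¹.
Along a PFR/batch, dC_C/dC_A = −r_C/(r_B+r_C) = −k₂/(k₂+k₁·C_A).
Integrating from C_{A0} to C_A: C_C = (0.601/0.215)·ln[(0.601+0.215·2.91)/(0.601+0.215·1.92)] = 2.795·ln(1.227/1.014) = 0.5324 mol·L⁻¹.
Then C_B = (C_{A0}−C_A) − C_C = 0.9894 − 0.5324 = 0.4570 mol·L⁻¹.
Y_B = C_B/C_{A0} = 0.4570/2.91 = 0.157.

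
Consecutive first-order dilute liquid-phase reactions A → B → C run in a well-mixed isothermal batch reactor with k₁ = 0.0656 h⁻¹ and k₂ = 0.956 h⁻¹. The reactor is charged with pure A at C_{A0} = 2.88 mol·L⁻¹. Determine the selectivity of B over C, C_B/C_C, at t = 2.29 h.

0.654

Solving the coupled first-order balances gives C_B(t) = [k₁/(k₂−k₁)]·C_{A0}·(e^(−k₁t) − e^(−k₂t)).
e^(−k₁t) = e^(−0.0656×2.29) = e^(−0.1502) = 0.8605; e^(−k₂t) = e^(−2.189) = 0.1120.
C_B = 0.0656×2.88/(0.956−0.0656) × (0.8605−0.1120) = 0.2122×0.7485 = 0.1588 mol·L⁻¹.
C_A = C_{A0}e^(−k₁t) = 2.478 mol·L⁻¹, so C_C = C_{A0}−C_A−C_B = 0.2429 mol·L⁻¹; C_B/C_C = 0.654.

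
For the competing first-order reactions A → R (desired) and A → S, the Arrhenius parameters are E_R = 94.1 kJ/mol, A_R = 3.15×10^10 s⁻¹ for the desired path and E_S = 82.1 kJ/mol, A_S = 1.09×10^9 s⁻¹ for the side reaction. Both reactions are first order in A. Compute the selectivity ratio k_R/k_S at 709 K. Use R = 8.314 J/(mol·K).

k_R/k_S = (A_R/A_S)·exp[−(E_R−E_S)/(RT)] = (A_R/A_S)·exp[(E_S−E_R)/(RT)].
(E_S−E_R)/(RT) = (82.1−94.1)×10³/(8.314×709) = -12000/5895 = -2.036.
k_R/k_S = (3.15×10^10/1.09×10^9)·exp(-2.036) = 28.90 × 0.1306 = 3.77.

3.77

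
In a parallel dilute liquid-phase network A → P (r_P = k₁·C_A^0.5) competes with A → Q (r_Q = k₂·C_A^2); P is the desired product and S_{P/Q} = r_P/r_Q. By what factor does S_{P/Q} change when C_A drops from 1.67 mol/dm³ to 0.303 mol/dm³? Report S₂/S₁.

S_{P/Q} = (k₁/k₂)·C_A^-1.5, so S₂/S₁ = (C_{A,2}/C_{A,1})^-1.5.
= (0.303/1.67)^(-1.5) = (0.1814)^(-1.5) = 12.9.
Selectivity toward P rises as C_A falls — low-concentration operation is favoured.

12.9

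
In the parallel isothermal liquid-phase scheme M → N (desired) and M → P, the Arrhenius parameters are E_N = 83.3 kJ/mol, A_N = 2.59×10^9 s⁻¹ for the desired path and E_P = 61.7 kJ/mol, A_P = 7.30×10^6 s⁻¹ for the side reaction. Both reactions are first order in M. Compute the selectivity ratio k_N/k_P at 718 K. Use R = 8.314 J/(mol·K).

9.52

k_N/k_P = (A_N/A_P)·exp[−(E_N−E_P)/(RT)] = (A_N/A_P)·exp[(E_P−E_N)/(RT)].
(E_P−E_N)/(RT) = (61.7−83.3)×10³/(8.314×718) = -21600/5969 = -3.618.
k_N/k_P = (2.59×10^9/7.30×10^6)·exp(-3.618) = 354.8 × 0.02682 = 9.52.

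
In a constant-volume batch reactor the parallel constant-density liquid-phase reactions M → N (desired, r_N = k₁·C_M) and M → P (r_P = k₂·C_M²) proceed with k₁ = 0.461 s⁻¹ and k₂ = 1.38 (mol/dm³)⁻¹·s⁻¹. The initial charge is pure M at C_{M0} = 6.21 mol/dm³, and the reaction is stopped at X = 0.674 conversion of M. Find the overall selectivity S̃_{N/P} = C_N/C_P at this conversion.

0.0887

C_M = C_{M0}(1−X) = 2.024 mol/dm³.
Along a PFR/batch, dC_N/dC_M = −r_N/(r_N+r_P) = −k₁/(k₁+k₂·C_M).
Integrating from C_{M0} to C_M: C_N = (0.461/1.38)·ln[(0.461+1.38·6.21)/(0.461+1.38·2.02)] = 0.3341·ln(9.031/3.255) = 0.3409 mol/dm³.
C_P = (C_{M0}−C_M)−C_N = 3.845 mol/dm³; S̃_{N/P} = 0.3409/3.845 = 0.0887.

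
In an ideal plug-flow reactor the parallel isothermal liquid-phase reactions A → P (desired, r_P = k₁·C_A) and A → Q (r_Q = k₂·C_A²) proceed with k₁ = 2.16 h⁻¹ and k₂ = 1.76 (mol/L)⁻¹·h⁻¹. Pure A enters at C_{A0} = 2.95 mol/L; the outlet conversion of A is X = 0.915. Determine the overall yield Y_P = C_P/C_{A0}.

C_A = C_{A0}(1−X) = 0.2507 mol/L.
Along a PFR/batch, dC_P/dC_A = −r_P/(r_P+r_Q) = −k₁/(k₁+k₂·C_A).
Integrating from C_{A0} to C_A: C_P = (2.16/1.76)·ln[(2.16+1.76·2.95)/(2.16+1.76·0.251)] = 1.227·ln(7.352/2.601) = 1.275 mol/L.
Y_P = C_P/C_{A0} = 1.275/2.95 = 0.432.

0.432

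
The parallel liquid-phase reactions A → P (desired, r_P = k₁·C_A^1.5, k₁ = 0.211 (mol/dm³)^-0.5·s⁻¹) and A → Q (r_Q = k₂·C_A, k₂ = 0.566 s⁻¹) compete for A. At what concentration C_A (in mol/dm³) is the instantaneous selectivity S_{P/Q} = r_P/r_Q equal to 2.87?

S_{P/Q} = (k₁/k₂)·C_A^0.5 ⇒ C_A = (S·k₂/k₁)^(2).
= (2.87×0.566/0.211)^(2) = (7.699)^(2) = 59.3 mol/dm³.

59.3 mol/dm³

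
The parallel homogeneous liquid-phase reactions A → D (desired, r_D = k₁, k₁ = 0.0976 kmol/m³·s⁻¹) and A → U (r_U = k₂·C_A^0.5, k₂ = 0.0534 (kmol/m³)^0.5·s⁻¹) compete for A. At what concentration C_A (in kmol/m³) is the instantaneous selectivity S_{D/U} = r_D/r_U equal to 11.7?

S_{D/U} = (k₁/k₂)·C_A^-0.5 ⇒ C_A = (S·k₂/k₁)^(-2).
= (11.7×0.0534/0.0976)^(-2) = (6.401)^(-2) = 0.0244 kmol/m³.

0.0244 kmol/m³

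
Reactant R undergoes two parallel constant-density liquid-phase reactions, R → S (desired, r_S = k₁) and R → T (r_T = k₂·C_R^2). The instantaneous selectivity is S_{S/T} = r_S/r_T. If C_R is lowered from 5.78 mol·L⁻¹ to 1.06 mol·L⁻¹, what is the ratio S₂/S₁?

S_{S/T} = (k₁/k₂)·C_R^-2, so S₂/S₁ = (C_{R,2}/C_{R,1})^-2.
= (1.06/5.78)^(-2) = (0.1834)^(-2) = 29.7.

29.7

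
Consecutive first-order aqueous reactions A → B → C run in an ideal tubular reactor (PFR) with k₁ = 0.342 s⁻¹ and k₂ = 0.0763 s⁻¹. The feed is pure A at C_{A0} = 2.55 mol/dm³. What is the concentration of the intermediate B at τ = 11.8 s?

1.28 mol/dm³

The intermediate concentration in a first-order A→B→C sequence is C_B = k₁C_{A0}(e^(−k₁τ) − e^(−k₂τ))/(k₂−k₁).
e^(−k₁τ) = e^(−0.342×11.8) = e^(−4.036) = 0.01768; e^(−k₂τ) = e^(−0.9003) = 0.4064.
C_B = 0.342×2.55/(0.0763−0.342) × (0.01768−0.4064) = (-3.282)×(-0.3888) = 1.276 mol/dm³.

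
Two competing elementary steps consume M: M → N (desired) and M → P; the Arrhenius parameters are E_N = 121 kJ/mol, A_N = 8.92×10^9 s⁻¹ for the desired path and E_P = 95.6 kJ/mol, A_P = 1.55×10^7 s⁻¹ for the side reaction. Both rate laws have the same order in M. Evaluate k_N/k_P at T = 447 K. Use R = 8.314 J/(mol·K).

0.619

k_N/k_P = (A_N/A_P)·exp[−(E_N−E_P)/(RT)] = (A_N/A_P)·exp[(E_P−E_N)/(RT)].
(E_P−E_N)/(RT) = (95.6−121)×10³/(8.314×447) = -25400/3716 = -6.835.
k_N/k_P = (8.92×10^9/1.55×10^7)·exp(-6.835) = 575.5 × 0.001076 = 0.619.
Since E_N > E_P, raising the temperature improves selectivity toward N.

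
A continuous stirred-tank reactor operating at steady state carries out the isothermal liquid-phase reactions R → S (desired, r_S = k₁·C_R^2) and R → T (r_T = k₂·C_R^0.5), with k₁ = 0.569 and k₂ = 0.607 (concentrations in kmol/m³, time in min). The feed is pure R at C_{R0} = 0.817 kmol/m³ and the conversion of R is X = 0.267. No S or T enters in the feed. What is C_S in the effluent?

Exit C_R = C_{R0}(1−X) = 0.817×0.733 = 0.5989 kmol/m³.
A CSTR operates uniformly at the exit composition, giving r_S = 0.2041 and r_T = 0.4697 (each k·C_R^n at C_R = 0.5989).
Fraction of consumed R going to S: r_S/(r_S+r_T) = 0.3029.
C_S = 0.3029·C_{R0}·X = 0.3029×0.817×0.267 = 0.0661 kmol/m³.

0.0661 kmol/m³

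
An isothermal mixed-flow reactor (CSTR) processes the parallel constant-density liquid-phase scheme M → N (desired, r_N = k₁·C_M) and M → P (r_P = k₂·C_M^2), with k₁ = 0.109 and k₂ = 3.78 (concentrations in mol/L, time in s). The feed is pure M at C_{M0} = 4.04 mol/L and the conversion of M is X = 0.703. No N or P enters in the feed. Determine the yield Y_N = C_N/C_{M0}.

0.0165

Exit C_M = C_{M0}(1−X) = 4.04×0.297 = 1.200 mol/L.
Rates in a CSTR are evaluated at the outlet concentration: r_N = 0.109×1.200 = 0.1308, r_P = 3.78×1.200^2 = 5.442.
Fraction of consumed M going to N: r_N/(r_N+r_P) = 0.02347.
C_N = 0.02347·C_{M0}·X = 0.02347×4.04×0.703 = 0.0667 mol/L; Y_N = C_N/C_{M0} = 0.0165.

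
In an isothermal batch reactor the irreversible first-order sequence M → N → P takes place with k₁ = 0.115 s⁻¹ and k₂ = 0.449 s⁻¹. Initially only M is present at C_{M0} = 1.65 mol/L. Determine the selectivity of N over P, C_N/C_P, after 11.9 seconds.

Solving the coupled first-order balances gives C_N(t) = [k₁/(k₂−k₁)]·C_{M0}·(e^(−k₁t) − e^(−k₂t)).
e^(−k₁t) = e^(−0.115×11.9) = e^(−1.369) = 0.2545; e^(−k₂t) = e^(−5.343) = 0.004781.
C_N = 0.115×1.65/(0.449−0.115) × (0.2545−0.004781) = 0.5681×0.2497 = 0.1419 mol/L.
C_M = C_{M0}e^(−k₁t) = 0.4199 mol/L, so C_P = C_{M0}−C_M−C_N = 1.088 mol/L; C_N/C_P = 0.130.

0.130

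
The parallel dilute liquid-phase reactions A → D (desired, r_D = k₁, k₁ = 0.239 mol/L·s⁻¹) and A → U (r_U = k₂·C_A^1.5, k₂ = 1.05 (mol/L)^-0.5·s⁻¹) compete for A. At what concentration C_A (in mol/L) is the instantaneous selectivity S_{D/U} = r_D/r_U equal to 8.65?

S_{D/U} = (k₁/k₂)·C_A^-1.5 ⇒ C_A = (S·k₂/k₁)^(1/(-1.5)).
= (8.65×1.05/0.239)^(-0.6667) = (38.00)^(-0.6667) = 0.0885 mol/L.

0.0885 mol/L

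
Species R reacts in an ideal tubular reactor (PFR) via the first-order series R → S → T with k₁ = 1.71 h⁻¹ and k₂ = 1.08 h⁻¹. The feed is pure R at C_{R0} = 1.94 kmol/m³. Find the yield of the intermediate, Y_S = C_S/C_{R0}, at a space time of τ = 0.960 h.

0.437

For first-order series with pure R initially, C_S(τ) = k₁C_{R0}/(k₂−k₁)·(e^(−k₁τ) − e^(−k₂τ)).
e^(−k₁τ) = e^(−1.71×0.960) = e^(−1.642) = 0.1937; e^(−k₂τ) = e^(−1.037) = 0.3546.
C_S = 1.71×1.94/(1.08−1.71) × (0.1937−0.3546) = (-5.266)×(-0.1609) = 0.8473 kmol/m³.
Y_S = C_S/C_{R0} = 0.8473/1.94 = 0.437.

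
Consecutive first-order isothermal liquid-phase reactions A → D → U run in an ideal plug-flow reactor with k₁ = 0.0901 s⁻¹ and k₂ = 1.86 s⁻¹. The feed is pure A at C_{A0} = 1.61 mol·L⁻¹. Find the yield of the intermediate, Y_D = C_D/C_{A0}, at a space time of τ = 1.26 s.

For first-order series with pure A initially, C_D(τ) = k₁C_{A0}/(k₂−k₁)·(e^(−k₁τ) − e^(−k₂τ)).
e^(−k₁τ) = e^(−0.0901×1.26) = e^(−0.1135) = 0.8927; e^(−k₂τ) = e^(−2.344) = 0.09598.
C_D = 0.0901×1.61/(1.86−0.0901) × (0.8927−0.09598) = 0.08196×0.7967 = 0.06530 mol·L⁻¹.
Y_D = C_D/C_{A0} = 0.06530/1.61 = 0.0406.

0.0406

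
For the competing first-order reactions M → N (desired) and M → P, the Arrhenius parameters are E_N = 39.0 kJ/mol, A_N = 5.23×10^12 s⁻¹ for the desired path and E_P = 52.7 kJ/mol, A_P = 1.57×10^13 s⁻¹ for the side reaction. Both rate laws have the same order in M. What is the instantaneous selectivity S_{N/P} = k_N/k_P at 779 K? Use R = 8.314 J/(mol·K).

Since both paths have the same order in M, the concentration cancels and S_{N/P} = k_N/k_P = (A_N/A_P)·exp[(E_P−E_N)/(RT)].
(E_P−E_N)/(RT) = (52.7−39.0)×10³/(8.314×779) = 13700/6477 = 2.115.
k_N/k_P = (5.23×10^12/1.57×10^13)·exp(2.115) = 0.3331 × 8.292 = 2.76.

2.76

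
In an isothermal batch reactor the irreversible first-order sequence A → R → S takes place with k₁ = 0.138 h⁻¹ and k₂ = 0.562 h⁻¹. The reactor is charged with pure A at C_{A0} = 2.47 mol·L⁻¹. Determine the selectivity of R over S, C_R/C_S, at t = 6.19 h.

0.288

The intermediate concentration in a first-order A→B→C sequence is C_R = k₁C_{A0}(e^(−k₁t) − e^(−k₂t))/(k₂−k₁).
e^(−k₁t) = e^(−0.138×6.19) = e^(−0.8542) = 0.4256; e^(−k₂t) = e^(−3.479) = 0.03085.
C_R = 0.138×2.47/(0.562−0.138) × (0.4256−0.03085) = 0.8039×0.3948 = 0.3174 mol·L⁻¹.
C_A = C_{A0}e^(−k₁t) = 1.051 mol·L⁻¹, so C_S = C_{A0}−C_A−C_R = 1.101 mol·L⁻¹; C_R/C_S = 0.288.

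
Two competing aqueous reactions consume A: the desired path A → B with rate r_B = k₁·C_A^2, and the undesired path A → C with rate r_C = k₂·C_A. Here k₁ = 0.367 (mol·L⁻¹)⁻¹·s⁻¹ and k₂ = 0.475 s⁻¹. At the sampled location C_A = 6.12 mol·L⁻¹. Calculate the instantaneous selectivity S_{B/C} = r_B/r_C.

4.73

S_{B/C} = r_B/r_C = (k₁·C_A^2)/(k₂·C_A) = (k₁/k₂)·C_A.
= (0.367×6.120^2) / (0.475×6.120) = 13.75/2.907 = 4.73.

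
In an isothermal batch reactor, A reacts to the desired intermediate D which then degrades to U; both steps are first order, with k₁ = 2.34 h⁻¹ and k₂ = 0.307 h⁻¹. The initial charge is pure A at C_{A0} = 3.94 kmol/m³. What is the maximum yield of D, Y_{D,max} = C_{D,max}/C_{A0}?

0.736

Evaluating C_D at t_opt = ln(k₂/k₁)/(k₂−k₁) gives C_{D,max}/C_{A0} = (k₁/k₂)^[k₂/(k₂−k₁)].
= (2.34/0.307)^(0.307/(0.307−2.34)) = (7.622)^(-0.1510) = 0.7359.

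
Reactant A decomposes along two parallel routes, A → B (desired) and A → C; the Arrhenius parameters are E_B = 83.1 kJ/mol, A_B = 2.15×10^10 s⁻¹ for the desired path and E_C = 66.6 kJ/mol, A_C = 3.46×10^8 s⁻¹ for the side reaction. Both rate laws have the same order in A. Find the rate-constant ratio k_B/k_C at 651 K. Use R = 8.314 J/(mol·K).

2.95

Since both paths have the same order in A, the concentration cancels and S_{B/C} = k_B/k_C = (A_B/A_C)·exp[(E_C−E_B)/(RT)].
(E_C−E_B)/(RT) = (66.6−83.1)×10³/(8.314×651) = -16500/5412 = -3.049.
k_B/k_C = (2.15×10^10/3.46×10^8)·exp(-3.049) = 62.14 × 0.04743 = 2.95.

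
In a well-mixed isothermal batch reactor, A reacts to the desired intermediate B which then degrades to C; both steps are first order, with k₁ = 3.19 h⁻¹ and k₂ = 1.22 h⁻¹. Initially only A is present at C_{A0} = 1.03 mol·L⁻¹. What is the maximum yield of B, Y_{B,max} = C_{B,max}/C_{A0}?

0.551

At the optimum, C_{B,max}/C_{A0} = (k₁/k₂)^[k₂/(k₂−k₁)].
= (3.19/1.22)^(1.22/(1.22−3.19)) = (2.615)^(-0.6193) = 0.5514.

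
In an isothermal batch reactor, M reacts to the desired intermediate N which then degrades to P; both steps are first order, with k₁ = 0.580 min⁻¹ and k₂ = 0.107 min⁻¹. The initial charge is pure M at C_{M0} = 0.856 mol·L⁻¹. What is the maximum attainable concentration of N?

At the optimum, C_{N,max}/C_{M0} = (k₁/k₂)^[k₂/(k₂−k₁)].
= (0.580/0.107)^(0.107/(0.107−0.580)) = (5.421)^(-0.2262) = 0.6823.
C_{N,max} = 0.6823×0.856 = 0.584 mol·L⁻¹.

0.584 mol·L⁻¹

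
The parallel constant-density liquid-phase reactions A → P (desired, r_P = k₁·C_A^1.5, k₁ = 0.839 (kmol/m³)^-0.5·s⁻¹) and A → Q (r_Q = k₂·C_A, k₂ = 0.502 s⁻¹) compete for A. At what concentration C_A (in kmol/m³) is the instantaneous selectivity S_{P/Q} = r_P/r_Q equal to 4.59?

S_{P/Q} = (k₁/k₂)·C_A^0.5 ⇒ C_A = (S·k₂/k₁)^(2).
= (4.59×0.502/0.839)^(2) = (2.746)^(2) = 7.54 kmol/m³.

7.54 kmol/m³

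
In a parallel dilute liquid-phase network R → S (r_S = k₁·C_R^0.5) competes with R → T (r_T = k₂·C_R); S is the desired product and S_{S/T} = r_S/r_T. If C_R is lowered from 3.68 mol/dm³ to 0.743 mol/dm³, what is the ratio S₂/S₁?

2.23

S_{S/T} = (k₁/k₂)·C_R^-0.5, so S₂/S₁ = (C_{R,2}/C_{R,1})^-0.5.
= (0.743/3.68)^(-0.5) = (0.2019)^(-0.5) = 2.23.
Selectivity toward S rises as C_R falls — low-concentration operation is favoured.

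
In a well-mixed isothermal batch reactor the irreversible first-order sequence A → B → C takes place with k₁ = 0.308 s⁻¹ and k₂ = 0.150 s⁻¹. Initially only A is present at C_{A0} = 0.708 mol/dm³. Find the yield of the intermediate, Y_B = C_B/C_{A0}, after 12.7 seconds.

0.251

Solving the coupled first-order balances gives C_B(t) = [k₁/(k₂−k₁)]·C_{A0}·(e^(−k₁t) − e^(−k₂t)).
e^(−k₁t) = e^(−0.308×12.7) = e^(−3.912) = 0.02001; e^(−k₂t) = e^(−1.905) = 0.1488.
C_B = 0.308×0.708/(0.150−0.308) × (0.02001−0.1488) = (-1.380)×(-0.1288) = 0.1778 mol/dm³.
Y_B = C_B/C_{A0} = 0.1778/0.708 = 0.251.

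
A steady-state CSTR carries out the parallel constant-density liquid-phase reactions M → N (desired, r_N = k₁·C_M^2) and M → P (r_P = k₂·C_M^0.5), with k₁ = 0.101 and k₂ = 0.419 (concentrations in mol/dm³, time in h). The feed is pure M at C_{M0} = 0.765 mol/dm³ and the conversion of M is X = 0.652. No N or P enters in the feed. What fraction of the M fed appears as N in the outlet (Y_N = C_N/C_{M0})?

Exit C_M = C_{M0}(1−X) = 0.765×0.348 = 0.2662 mol/dm³.
Rates in a CSTR are evaluated at the outlet concentration: r_N = 0.101×0.2662^2 = 0.007158, r_P = 0.419×0.2662^0.5 = 0.2162.
Fraction of consumed M going to N: r_N/(r_N+r_P) = 0.03205.
C_N = 0.03205·C_{M0}·X = 0.03205×0.765×0.652 = 0.0160 mol/dm³; Y_N = C_N/C_{M0} = 0.0209.

0.0209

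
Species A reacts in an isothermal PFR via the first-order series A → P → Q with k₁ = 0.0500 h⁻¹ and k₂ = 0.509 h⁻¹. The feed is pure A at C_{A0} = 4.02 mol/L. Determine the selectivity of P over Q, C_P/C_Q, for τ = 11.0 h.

0.173

Solving the coupled first-order balances gives C_P(τ) = [k₁/(k₂−k₁)]·C_{A0}·(e^(−k₁τ) − e^(−k₂τ)).
e^(−k₁τ) = e^(−0.0500×11.0) = e^(−0.5500) = 0.5769; e^(−k₂τ) = e^(−5.599) = 0.003702.
C_P = 0.0500×4.02/(0.509−0.0500) × (0.5769−0.003702) = 0.4379×0.5732 = 0.2510 mol/L.
C_A = C_{A0}e^(−k₁τ) = 2.319 mol/L, so C_Q = C_{A0}−C_A−C_P = 1.450 mol/L; C_P/C_Q = 0.173.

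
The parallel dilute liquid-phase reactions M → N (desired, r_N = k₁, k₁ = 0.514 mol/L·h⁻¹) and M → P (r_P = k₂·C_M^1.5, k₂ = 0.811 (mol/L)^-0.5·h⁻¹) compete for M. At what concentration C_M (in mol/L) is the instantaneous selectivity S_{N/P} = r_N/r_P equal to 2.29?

S_{N/P} = (k₁/k₂)·C_M^-1.5 ⇒ C_M = (S·k₂/k₁)^(1/(-1.5)).
= (2.29×0.811/0.514)^(-0.6667) = (3.613)^(-0.6667) = 0.425 mol/L.

0.425 mol/L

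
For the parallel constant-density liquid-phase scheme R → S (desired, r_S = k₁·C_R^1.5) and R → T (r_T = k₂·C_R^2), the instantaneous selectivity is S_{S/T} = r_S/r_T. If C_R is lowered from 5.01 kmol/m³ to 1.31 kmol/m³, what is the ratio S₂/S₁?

1.96

S_{S/T} = (k₁/k₂)·C_R^-0.5, so S₂/S₁ = (C_{R,2}/C_{R,1})^-0.5.
= (1.31/5.01)^(-0.5) = (0.2615)^(-0.5) = 1.96.
Selectivity toward S rises as C_R falls — low-concentration operation is favoured.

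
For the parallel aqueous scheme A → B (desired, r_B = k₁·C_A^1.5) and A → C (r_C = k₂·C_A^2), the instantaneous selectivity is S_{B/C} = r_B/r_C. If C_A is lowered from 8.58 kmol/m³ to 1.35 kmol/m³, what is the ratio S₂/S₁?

S_{B/C} = (k₁/k₂)·C_A^-0.5, so S₂/S₁ = (C_{A,2}/C_{A,1})^-0.5.
= (1.35/8.58)^(-0.5) = (0.1573)^(-0.5) = 2.52.
Selectivity toward B rises as C_A falls — low-concentration operation is favoured.

2.52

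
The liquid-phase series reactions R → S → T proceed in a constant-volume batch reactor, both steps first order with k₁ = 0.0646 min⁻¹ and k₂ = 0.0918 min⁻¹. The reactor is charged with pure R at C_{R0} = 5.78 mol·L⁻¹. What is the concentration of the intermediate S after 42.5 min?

Solving the coupled first-order balances gives C_S(t) = [k₁/(k₂−k₁)]·C_{R0}·(e^(−k₁t) − e^(−k₂t)).
e^(−k₁t) = e^(−0.0646×42.5) = e^(−2.746) = 0.06422; e^(−k₂t) = e^(−3.902) = 0.02021.
C_S = 0.0646×5.78/(0.0918−0.0646) × (0.06422−0.02021) = 13.73×0.04400 = 0.6041 mol·L⁻¹.

0.604 mol·L⁻¹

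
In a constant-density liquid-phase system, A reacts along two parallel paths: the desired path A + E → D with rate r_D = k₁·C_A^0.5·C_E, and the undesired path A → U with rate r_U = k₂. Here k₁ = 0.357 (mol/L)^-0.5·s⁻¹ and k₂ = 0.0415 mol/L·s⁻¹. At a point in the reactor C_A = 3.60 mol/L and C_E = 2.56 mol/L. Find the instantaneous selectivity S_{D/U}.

41.8

S_{D/U} = r_D/r_U = (k₁·C_A^0.5·C_E)/(k₂) = (k₁/k₂)·C_A^0.5·C_E.
= (0.357×3.600^0.5×2.560) / (0.0415) = 1.734/0.04150 = 41.8.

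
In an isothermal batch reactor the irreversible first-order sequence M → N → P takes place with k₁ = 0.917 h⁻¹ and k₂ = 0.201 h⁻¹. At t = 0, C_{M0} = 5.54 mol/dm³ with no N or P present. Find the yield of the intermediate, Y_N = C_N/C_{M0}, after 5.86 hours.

0.388

The intermediate concentration in a first-order A→B→C sequence is C_N = k₁C_{M0}(e^(−k₁t) − e^(−k₂t))/(k₂−k₁).
e^(−k₁t) = e^(−0.917×5.86) = e^(−5.374) = 0.004637; e^(−k₂t) = e^(−1.178) = 0.3079.
C_N = 0.917×5.54/(0.201−0.917) × (0.004637−0.3079) = (-7.095)×(-0.3033) = 2.152 mol/dm³.
Y_N = C_N/C_{M0} = 2.152/5.54 = 0.388.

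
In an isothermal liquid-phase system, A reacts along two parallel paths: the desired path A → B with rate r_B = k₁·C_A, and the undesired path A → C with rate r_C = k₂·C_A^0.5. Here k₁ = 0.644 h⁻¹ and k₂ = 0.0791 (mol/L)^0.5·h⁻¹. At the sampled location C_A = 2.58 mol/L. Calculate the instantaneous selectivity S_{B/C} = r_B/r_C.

13.1

S_{B/C} = r_B/r_C = (k₁·C_A)/(k₂·C_A^0.5) = (k₁/k₂)·C_A^0.5.
= (0.644×2.580) / (0.0791×2.580^0.5) = 1.662/0.1271 = 13.1.
Since the desired path is higher order in A, keeping C_A high (PFR or concentrated feed) favours B.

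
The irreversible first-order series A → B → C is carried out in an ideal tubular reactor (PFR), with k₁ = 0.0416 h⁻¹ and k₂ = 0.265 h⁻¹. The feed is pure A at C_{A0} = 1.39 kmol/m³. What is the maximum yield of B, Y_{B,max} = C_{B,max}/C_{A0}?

0.111

Evaluating C_B at τ_opt = ln(k₂/k₁)/(k₂−k₁) gives C_{B,max}/C_{A0} = (k₁/k₂)^[k₂/(k₂−k₁)].
= (0.0416/0.265)^(0.265/(0.265−0.0416)) = (0.1570)^(1.186) = 0.1112.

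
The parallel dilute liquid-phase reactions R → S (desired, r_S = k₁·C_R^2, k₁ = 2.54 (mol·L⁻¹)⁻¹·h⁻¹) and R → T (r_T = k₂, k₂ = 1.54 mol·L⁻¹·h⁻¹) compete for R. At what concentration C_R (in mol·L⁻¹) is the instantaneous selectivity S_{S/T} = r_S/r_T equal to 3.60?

1.48 mol·L⁻¹

S_{S/T} = (k₁/k₂)·C_R^2 ⇒ C_R = (S·k₂/k₁)^(0.5).
= (3.60×1.54/2.54)^(0.5) = (2.183)^(0.5) = 1.48 mol·L⁻¹.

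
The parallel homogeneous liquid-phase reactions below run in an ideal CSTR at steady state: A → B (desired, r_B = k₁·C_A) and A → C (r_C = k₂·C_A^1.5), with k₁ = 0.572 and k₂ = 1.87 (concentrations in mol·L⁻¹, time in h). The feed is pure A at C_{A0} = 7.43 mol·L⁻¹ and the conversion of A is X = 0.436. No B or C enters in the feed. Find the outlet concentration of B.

0.421 mol·L⁻¹

Exit C_A = C_{A0}(1−X) = 7.43×0.564 = 4.191 mol·L⁻¹.
In a CSTR the entire volume is at exit conditions, so r_B = 0.572×4.191 = 2.397 and r_C = 1.87×4.191^1.5 = 16.04.
Fraction of consumed A going to B: r_B/(r_B+r_C) = 0.1300.
C_B = 0.1300·C_{A0}·X = 0.1300×7.43×0.436 = 0.421 mol·L⁻¹.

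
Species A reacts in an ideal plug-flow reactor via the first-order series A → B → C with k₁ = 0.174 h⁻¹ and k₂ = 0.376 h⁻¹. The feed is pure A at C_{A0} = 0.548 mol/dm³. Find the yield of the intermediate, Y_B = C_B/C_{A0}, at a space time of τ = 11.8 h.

0.100

The intermediate concentration in a first-order A→B→C sequence is C_B = k₁C_{A0}(e^(−k₁τ) − e^(−k₂τ))/(k₂−k₁).
e^(−k₁τ) = e^(−0.174×11.8) = e^(−2.053) = 0.1283; e^(−k₂τ) = e^(−4.437) = 0.01183.
C_B = 0.174×0.548/(0.376−0.174) × (0.1283−0.01183) = 0.4720×0.1165 = 0.05499 mol/dm³.
Y_B = C_B/C_{A0} = 0.05499/0.548 = 0.100.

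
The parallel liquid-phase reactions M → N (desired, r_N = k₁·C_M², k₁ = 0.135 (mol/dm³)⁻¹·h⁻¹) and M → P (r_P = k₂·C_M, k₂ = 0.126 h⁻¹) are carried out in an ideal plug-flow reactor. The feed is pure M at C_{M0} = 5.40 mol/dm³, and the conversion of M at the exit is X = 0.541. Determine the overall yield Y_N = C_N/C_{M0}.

0.434

C_M = C_{M0}(1−X) = 2.479 mol/dm³.
Along a PFR/batch, dC_P/dC_M = −r_P/(r_N+r_P) = −k₂/(k₂+k₁·C_M).
Integrating from C_{M0} to C_M: C_P = (0.126/0.135)·ln[(0.126+0.135·5.40)/(0.126+0.135·2.48)] = 0.9333·ln(0.8550/0.4606) = 0.5773 mol/dm³.
Then C_N = (C_{M0}−C_M) − C_P = 2.921 − 0.5773 = 2.344 mol/dm³.
Y_N = C_N/C_{M0} = 2.344/5.40 = 0.434.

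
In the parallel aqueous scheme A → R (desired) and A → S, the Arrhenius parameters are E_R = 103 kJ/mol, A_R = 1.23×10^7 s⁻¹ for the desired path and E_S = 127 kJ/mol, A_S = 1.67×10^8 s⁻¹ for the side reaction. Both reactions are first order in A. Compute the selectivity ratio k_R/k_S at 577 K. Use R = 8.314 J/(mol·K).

With equal orders, S_{R/S} = k_R/k_S = (A_R/A_S)·exp[(E_S−E_R)/(RT)].
(E_S−E_R)/(RT) = (127−103)×10³/(8.314×577) = 24000/4797 = 5.003.
k_R/k_S = (1.23×10^7/1.67×10^8)·exp(5.003) = 0.07365 × 148.9 = 11.0.

11.0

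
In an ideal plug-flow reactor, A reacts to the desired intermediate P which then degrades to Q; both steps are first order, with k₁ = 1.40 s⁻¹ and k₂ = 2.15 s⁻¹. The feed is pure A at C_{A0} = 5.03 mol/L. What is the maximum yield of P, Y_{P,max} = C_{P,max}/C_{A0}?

At the optimum, C_{P,max}/C_{A0} = (k₁/k₂)^[k₂/(k₂−k₁)].
= (1.40/2.15)^(2.15/(2.15−1.40)) = (0.6512)^(2.867) = 0.2924.

0.292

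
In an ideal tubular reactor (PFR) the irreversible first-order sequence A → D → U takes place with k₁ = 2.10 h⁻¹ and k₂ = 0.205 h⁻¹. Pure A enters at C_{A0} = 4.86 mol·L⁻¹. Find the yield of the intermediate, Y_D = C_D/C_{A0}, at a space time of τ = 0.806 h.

For first-order series with pure A initially, C_D(τ) = k₁C_{A0}/(k₂−k₁)·(e^(−k₁τ) − e^(−k₂τ)).
e^(−k₁τ) = e^(−2.10×0.806) = e^(−1.693) = 0.1840; e^(−k₂τ) = e^(−0.1652) = 0.8477.
C_D = 2.10×4.86/(0.205−2.10) × (0.1840−0.8477) = (-5.386)×(-0.6637) = 3.574 mol·L⁻¹.
Y_D = C_D/C_{A0} = 3.574/4.86 = 0.735.

0.735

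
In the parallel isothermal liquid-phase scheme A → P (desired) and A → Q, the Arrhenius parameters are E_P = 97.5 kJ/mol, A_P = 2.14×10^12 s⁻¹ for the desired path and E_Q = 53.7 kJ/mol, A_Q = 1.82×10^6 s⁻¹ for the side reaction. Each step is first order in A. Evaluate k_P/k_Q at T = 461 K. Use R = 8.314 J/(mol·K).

12.8

Since both paths have the same order in A, the concentration cancels and S_{P/Q} = k_P/k_Q = (A_P/A_Q)·exp[(E_Q−E_P)/(RT)].
(E_Q−E_P)/(RT) = (53.7−97.5)×10³/(8.314×461) = -43800/3833 = -11.43.
k_P/k_Q = (2.14×10^12/1.82×10^6)·exp(-11.43) = 1.176×10^6 × 1.089×10^-5 = 12.8.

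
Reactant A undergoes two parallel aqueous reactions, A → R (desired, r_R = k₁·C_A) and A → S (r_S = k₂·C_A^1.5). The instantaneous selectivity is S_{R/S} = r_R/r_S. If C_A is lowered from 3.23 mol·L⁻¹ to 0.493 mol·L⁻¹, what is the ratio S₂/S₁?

S_{R/S} = (k₁/k₂)·C_A^-0.5, so S₂/S₁ = (C_{A,2}/C_{A,1})^-0.5.
= (0.493/3.23)^(-0.5) = (0.1526)^(-0.5) = 2.56.
Selectivity toward R rises as C_A falls — low-concentration operation is favoured.

2.56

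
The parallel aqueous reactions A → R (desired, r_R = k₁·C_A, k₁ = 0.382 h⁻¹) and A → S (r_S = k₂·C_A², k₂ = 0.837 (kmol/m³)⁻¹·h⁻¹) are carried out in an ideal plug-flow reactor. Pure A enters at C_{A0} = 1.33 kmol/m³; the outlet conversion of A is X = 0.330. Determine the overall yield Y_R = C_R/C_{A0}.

0.0968

C_A = C_{A0}(1−X) = 0.8911 kmol/m³.
Along a PFR/batch, dC_R/dC_A = −r_R/(r_R+r_S) = −k₁/(k₁+k₂·C_A).
Integrating from C_{A0} to C_A: C_R = (0.382/0.837)·ln[(0.382+0.837·1.33)/(0.382+0.837·0.891)] = 0.4564·ln(1.495/1.128) = 0.1287 kmol/m³.
Y_R = C_R/C_{A0} = 0.1287/1.33 = 0.0968.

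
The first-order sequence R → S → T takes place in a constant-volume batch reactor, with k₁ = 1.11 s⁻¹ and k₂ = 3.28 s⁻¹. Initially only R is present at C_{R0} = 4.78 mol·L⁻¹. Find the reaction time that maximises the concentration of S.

The intermediate peaks when r₁ = r₂, i.e. k₁e^(−k₁t) = k₂e^(−k₂t), giving t_opt = ln(k₂/k₁)/(k₂−k₁).
= ln(3.28/1.11)/(3.28−1.11) = ln(2.955)/2.170 = 1.083/2.170 = 0.499 s.

0.499 s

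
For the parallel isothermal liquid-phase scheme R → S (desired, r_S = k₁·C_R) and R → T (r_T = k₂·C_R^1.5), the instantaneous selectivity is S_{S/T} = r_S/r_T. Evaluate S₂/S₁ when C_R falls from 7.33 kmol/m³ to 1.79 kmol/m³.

2.02

S_{S/T} = (k₁/k₂)·C_R^-0.5, so S₂/S₁ = (C_{R,2}/C_{R,1})^-0.5.
= (1.79/7.33)^(-0.5) = (0.2442)^(-0.5) = 2.02.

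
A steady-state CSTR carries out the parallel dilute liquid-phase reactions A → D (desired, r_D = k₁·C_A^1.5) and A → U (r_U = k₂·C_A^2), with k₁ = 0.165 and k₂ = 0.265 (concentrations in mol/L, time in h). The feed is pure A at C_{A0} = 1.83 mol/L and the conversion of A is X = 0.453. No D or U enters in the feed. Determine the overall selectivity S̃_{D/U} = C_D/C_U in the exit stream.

Exit C_A = C_{A0}(1−X) = 1.83×0.547 = 1.001 mol/L.
Rates in a CSTR are evaluated at the outlet concentration: r_D = 0.165×1.001^1.5 = 0.1653, r_U = 0.265×1.001^2 = 0.2655.
Overall selectivity = C_D/C_U = r_Dτ/(r_Uτ) = r_D/r_U = 0.622.

0.622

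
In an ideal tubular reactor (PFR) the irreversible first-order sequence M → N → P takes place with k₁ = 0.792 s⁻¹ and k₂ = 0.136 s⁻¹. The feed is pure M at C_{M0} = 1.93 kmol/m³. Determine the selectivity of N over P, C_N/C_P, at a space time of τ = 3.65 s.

Solving the coupled first-order balances gives C_N(τ) = [k₁/(k₂−k₁)]·C_{M0}·(e^(−k₁τ) − e^(−k₂τ)).
e^(−k₁τ) = e^(−0.792×3.65) = e^(−2.891) = 0.05553; e^(−k₂τ) = e^(−0.4964) = 0.6087.
C_N = 0.792×1.93/(0.136−0.792) × (0.05553−0.6087) = (-2.330)×(-0.5532) = 1.289 kmol/m³.
C_M = C_{M0}e^(−k₁τ) = 0.1072 kmol/m³, so C_P = C_{M0}−C_M−C_N = 0.5338 kmol/m³; C_N/C_P = 2.41.

2.41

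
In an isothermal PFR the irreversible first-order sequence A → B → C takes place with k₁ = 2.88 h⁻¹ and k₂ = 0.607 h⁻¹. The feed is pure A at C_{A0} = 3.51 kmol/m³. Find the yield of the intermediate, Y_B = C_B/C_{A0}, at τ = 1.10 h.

0.597

For first-order series with pure A initially, C_B(τ) = k₁C_{A0}/(k₂−k₁)·(e^(−k₁τ) − e^(−k₂τ)).
e^(−k₁τ) = e^(−2.88×1.10) = e^(−3.168) = 0.04209; e^(−k₂τ) = e^(−0.6677) = 0.5129.
C_B = 2.88×3.51/(0.607−2.88) × (0.04209−0.5129) = (-4.447)×(-0.4708) = 2.094 kmol/m³.
Y_B = C_B/C_{A0} = 2.094/3.51 = 0.597.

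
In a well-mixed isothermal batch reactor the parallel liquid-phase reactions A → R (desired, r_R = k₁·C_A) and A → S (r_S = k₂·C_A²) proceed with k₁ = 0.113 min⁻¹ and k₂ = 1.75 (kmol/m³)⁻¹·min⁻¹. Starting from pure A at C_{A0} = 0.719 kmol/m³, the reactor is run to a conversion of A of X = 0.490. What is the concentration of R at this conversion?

C_A = C_{A0}(1−X) = 0.3667 kmol/m³.
Along a PFR/batch, dC_R/dC_A = −r_R/(r_R+r_S) = −k₁/(k₁+k₂·C_A).
Integrating from C_{A0} to C_A: C_R = (0.113/1.75)·ln[(0.113+1.75·0.719)/(0.113+1.75·0.367)] = 0.06457·ln(1.371/0.7547) = 0.03856 kmol/m³.

0.0386 kmol/m³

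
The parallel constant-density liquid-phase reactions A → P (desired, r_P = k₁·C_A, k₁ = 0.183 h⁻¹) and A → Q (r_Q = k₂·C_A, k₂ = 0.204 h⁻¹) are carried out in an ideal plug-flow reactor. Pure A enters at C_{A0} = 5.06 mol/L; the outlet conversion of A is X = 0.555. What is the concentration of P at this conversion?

C_A = C_{A0}(1−X) = 2.252 mol/L.
Both paths are first order in A, so the instantaneous fraction to P is constant: dC_P/d(−C_A) = k₁/(k₁+k₂) = 0.4729.
C_P = 0.4729·(C_{A0}−C_A) = 0.4729×2.808 = 1.33 mol/L.

1.33 mol/L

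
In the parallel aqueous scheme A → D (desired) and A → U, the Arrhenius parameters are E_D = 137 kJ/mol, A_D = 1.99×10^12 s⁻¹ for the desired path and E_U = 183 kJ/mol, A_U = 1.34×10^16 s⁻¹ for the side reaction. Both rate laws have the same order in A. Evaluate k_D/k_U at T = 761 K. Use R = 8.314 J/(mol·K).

0.213

With equal orders, S_{D/U} = k_D/k_U = (A_D/A_U)·exp[(E_U−E_D)/(RT)].
(E_U−E_D)/(RT) = (183−137)×10³/(8.314×761) = 46000/6327 = 7.270.
k_D/k_U = (1.99×10^12/1.34×10^16)·exp(7.270) = 1.485×10^-4 × 1437 = 0.213.
Since E_D < E_U, lowering the temperature improves selectivity toward D.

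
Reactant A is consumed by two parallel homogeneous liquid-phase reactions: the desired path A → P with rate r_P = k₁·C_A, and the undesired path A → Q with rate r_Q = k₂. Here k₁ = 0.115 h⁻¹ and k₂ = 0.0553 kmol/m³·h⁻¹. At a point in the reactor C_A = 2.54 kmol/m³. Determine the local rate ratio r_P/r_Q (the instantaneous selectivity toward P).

5.28

S_{P/Q} = r_P/r_Q = (k₁·C_A)/(k₂) = (k₁/k₂)·C_A.
= (0.115×2.540) / (0.0553) = 0.2921/0.05530 = 5.28.
Since the desired path is higher order in A, keeping C_A high (PFR or concentrated feed) favours P.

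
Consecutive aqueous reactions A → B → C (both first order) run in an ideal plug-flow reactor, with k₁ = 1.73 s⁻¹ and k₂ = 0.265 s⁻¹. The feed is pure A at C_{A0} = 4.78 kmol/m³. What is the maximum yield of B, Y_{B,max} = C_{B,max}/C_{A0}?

At the optimum, C_{B,max}/C_{A0} = (k₁/k₂)^[k₂/(k₂−k₁)].
= (1.73/0.265)^(0.265/(0.265−1.73)) = (6.528)^(-0.1809) = 0.7122.

0.712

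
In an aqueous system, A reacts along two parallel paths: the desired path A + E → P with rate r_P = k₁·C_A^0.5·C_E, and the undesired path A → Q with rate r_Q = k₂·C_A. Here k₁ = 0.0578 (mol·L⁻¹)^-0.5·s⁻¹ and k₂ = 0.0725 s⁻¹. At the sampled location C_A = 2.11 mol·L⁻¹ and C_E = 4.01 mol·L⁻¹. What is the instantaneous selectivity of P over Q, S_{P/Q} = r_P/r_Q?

S_{P/Q} = r_P/r_Q = (k₁·C_A^0.5·C_E)/(k₂·C_A) = (k₁/k₂)·C_A^-0.5·C_E.
= (0.0578×2.110^0.5×4.010) / (0.0725×2.110) = 0.3367/0.1530 = 2.20.
The undesired path is higher order in A, so low C_A (CSTR or dilute feed) favours P.

2.20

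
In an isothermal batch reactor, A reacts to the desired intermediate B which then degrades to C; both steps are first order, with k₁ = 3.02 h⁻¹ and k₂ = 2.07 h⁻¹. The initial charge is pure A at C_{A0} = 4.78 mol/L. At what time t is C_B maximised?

The intermediate peaks when r₁ = r₂, i.e. k₁e^(−k₁t) = k₂e^(−k₂t), giving t_opt = ln(k₂/k₁)/(k₂−k₁).
= ln(2.07/3.02)/(2.07−3.02) = ln(0.6854)/-0.9500 = -0.3777/-0.9500 = 0.398 h.

0.398 h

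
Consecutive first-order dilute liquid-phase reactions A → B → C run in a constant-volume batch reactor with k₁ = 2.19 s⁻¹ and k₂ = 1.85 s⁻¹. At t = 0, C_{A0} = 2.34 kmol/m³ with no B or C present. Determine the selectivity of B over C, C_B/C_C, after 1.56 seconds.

0.181

For first-order series with pure A initially, C_B(t) = k₁C_{A0}/(k₂−k₁)·(e^(−k₁t) − e^(−k₂t)).
e^(−k₁t) = e^(−2.19×1.56) = e^(−3.416) = 0.03283; e^(−k₂t) = e^(−2.886) = 0.05580.
C_B = 2.19×2.34/(1.85−2.19) × (0.03283−0.05580) = (-15.07)×(-0.02297) = 0.3462 kmol/m³.
C_A = C_{A0}e^(−k₁t) = 0.07682 kmol/m³, so C_C = C_{A0}−C_A−C_B = 1.917 kmol/m³; C_B/C_C = 0.181.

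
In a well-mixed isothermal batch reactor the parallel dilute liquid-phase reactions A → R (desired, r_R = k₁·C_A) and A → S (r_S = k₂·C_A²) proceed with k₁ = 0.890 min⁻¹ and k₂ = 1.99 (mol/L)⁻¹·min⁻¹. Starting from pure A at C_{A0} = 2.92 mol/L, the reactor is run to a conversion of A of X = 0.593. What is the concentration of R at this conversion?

0.323 mol/L

C_A = C_{A0}(1−X) = 1.188 mol/L.
Along a PFR/batch, dC_R/dC_A = −r_R/(r_R+r_S) = −k₁/(k₁+k₂·C_A).
Integrating from C_{A0} to C_A: C_R = (0.890/1.99)·ln[(0.890+1.99·2.92)/(0.890+1.99·1.19)] = 0.4472·ln(6.701/3.255) = 0.3229 mol/L.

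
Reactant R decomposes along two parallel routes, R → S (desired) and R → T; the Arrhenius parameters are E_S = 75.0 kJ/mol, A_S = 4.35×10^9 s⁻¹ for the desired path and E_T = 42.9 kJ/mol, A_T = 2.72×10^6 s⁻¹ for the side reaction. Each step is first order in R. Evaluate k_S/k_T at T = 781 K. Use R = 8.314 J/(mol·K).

Since both paths have the same order in R, the concentration cancels and S_{S/T} = k_S/k_T = (A_S/A_T)·exp[(E_T−E_S)/(RT)].
(E_T−E_S)/(RT) = (42.9−75.0)×10³/(8.314×781) = -32100/6493 = -4.944.
k_S/k_T = (4.35×10^9/2.72×10^6)·exp(-4.944) = 1599 × 0.007129 = 11.4.
Since E_S > E_T, raising the temperature improves selectivity toward S.

11.4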